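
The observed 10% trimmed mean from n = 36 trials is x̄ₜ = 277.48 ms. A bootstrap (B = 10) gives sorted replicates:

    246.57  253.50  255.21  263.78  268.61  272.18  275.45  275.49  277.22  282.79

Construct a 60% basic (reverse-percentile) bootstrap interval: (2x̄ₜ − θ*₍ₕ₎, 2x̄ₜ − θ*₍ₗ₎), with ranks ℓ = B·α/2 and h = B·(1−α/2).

(279.47, 301.46)

Percentile endpoints at ranks 2 and 8: θ*₍2₎ = 253.50, θ*₍8₎ = 275.49.
Basic interval reflects these around x̄ₜ:
  lower = 2 × 277.48 − 275.49 = 279.47
  upper = 2 × 277.48 − 253.50 = 301.46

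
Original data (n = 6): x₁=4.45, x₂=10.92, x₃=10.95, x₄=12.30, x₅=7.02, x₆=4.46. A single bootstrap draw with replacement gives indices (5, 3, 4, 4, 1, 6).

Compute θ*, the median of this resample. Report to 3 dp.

Resample values: 7.02, 10.95, 12.30, 12.30, 4.45, 4.46.
Sorted: 4.45, 4.46, 7.02, 10.95, 12.30, 12.30
Median = average of the two middle values = 8.985

θ* = 8.985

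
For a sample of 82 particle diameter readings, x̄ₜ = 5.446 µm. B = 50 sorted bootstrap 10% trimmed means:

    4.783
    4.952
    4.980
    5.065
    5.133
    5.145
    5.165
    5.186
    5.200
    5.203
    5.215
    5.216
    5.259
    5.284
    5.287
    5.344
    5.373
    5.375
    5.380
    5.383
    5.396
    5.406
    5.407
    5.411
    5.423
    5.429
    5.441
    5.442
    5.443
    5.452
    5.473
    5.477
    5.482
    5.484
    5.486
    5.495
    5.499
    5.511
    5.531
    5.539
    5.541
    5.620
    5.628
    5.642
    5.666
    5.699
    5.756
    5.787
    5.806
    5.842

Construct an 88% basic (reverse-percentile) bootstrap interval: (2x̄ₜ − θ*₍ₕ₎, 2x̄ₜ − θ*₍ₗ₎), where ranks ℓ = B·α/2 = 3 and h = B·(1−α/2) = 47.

Percentile endpoints at ranks 3 and 47: θ*₍3₎ = 4.980, θ*₍47₎ = 5.756.
Basic interval reflects these around x̄ₜ:
  lower = 2 × 5.446 − 5.756 = 5.136
  upper = 2 × 5.446 − 4.980 = 5.912

(5.136, 5.912)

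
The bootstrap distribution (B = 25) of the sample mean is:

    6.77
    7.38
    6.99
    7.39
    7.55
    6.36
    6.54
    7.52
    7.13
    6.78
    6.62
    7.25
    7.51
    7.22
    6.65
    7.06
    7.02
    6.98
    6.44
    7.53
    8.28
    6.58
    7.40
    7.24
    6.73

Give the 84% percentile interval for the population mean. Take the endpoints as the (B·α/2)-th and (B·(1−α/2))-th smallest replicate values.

Sorted replicates: 6.36, 6.44, 6.54, 6.58, 6.62, 6.65, 6.73, 6.77, 6.78, 6.98, 6.99, 7.02, 7.06, 7.13, 7.22, 7.24, 7.25, 7.38, 7.39, 7.40, 7.51, 7.52, 7.53, 7.55, 8.28
α = 0.16; lower rank = 25 × 0.080 = 2; upper rank = 25 × 0.920 = 23.
The 2nd smallest replicate is 6.44; the 23rd is 7.53.

(6.44, 7.53)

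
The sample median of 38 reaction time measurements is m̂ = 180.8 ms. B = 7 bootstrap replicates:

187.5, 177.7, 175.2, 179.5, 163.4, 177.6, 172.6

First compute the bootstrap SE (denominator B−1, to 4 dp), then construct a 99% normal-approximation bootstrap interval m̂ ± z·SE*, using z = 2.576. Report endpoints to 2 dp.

(161.97, 199.63)

Mean of replicates = 176.2143; sum of squared deviations = 320.5886; SE* = √(320.5886/6) = 7.3097
Margin = 2.576 × 7.3097 = 18.830
Interval: 180.8 ± 18.830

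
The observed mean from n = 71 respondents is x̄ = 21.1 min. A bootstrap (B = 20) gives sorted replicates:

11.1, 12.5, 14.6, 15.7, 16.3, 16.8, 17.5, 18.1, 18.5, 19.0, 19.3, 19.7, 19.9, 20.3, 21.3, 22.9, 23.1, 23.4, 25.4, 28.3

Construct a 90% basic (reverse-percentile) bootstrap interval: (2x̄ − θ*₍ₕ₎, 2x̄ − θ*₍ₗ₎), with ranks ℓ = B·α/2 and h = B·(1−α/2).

(16.8, 31.1)

Percentile endpoints at ranks 1 and 19: θ*₍1₎ = 11.1, θ*₍19₎ = 25.4.
Basic interval reflects these around x̄:
  lower = 2 × 21.1 − 25.4 = 16.8
  upper = 2 × 21.1 − 11.1 = 31.1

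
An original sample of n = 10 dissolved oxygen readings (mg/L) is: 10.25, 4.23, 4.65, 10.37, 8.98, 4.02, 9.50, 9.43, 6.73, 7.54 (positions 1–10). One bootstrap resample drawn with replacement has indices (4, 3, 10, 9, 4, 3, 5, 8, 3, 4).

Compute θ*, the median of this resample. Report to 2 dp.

θ* = 8.26

Resample values: 10.37, 4.65, 7.54, 6.73, 10.37, 4.65, 8.98, 9.43, 4.65, 10.37.
Sorted: 4.65, 4.65, 4.65, 6.73, 7.54, 8.98, 9.43, 10.37, 10.37, 10.37
Median = average of the two middle values = 8.26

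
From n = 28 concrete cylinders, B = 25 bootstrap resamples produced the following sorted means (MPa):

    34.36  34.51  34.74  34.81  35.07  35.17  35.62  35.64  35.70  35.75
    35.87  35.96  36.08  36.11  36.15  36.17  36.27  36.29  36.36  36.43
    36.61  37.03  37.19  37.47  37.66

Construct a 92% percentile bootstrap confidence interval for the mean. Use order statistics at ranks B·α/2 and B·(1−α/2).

α = 0.08; lower rank = 25 × 0.040 = 1; upper rank = 25 × 0.960 = 24.
The 1st smallest replicate is 34.36; the 24th is 37.47.

(34.36, 37.47)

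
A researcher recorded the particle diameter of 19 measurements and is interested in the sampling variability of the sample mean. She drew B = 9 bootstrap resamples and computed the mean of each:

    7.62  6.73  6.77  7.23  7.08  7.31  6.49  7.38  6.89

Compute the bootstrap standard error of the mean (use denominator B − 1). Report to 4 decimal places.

Bootstrap SE is the standard deviation of the 9 replicate means.
Mean of replicates: (7.62 + 6.73 + 6.77 + 7.23 + 7.08 + 7.31 + 6.49 + 7.38 + 6.89) / 9 = 63.50000 / 9 = 7.05556
Sum of squared deviations: (+0.56444)² + (−0.32556)² + (−0.28556)² + (+0.17444)² + (+0.02444)² + (+0.25444)² + (−0.56556)² + (+0.32444)² + (−0.16556)² = 1.05442
Variance = 1.05442 / 8 = 0.13180
SE* = √0.13180

SE* = 0.3630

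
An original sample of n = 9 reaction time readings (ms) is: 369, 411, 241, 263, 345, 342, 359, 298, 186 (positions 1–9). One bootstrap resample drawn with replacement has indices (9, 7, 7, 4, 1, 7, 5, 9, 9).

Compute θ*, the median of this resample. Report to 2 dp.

Resample values: 186, 359, 359, 263, 369, 359, 345, 186, 186.
Sorted: 186, 186, 186, 263, 345, 359, 359, 359, 369
Median = middle value = 345.00

θ* = 345.00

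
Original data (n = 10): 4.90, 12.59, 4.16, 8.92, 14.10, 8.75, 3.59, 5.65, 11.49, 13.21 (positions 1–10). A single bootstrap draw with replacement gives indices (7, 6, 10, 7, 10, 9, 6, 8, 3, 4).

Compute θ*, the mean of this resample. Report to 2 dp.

θ* = 8.13

Resample values: 3.59, 8.75, 13.21, 3.59, 13.21, 11.49, 8.75, 5.65, 4.16, 8.92.
Mean = (3.59 + 8.75 + 13.21 + 3.59 + 13.21 + 11.49 + 8.75 + 5.65 + 4.16 + 8.92) / 10 = 81.320 / 10 = 8.13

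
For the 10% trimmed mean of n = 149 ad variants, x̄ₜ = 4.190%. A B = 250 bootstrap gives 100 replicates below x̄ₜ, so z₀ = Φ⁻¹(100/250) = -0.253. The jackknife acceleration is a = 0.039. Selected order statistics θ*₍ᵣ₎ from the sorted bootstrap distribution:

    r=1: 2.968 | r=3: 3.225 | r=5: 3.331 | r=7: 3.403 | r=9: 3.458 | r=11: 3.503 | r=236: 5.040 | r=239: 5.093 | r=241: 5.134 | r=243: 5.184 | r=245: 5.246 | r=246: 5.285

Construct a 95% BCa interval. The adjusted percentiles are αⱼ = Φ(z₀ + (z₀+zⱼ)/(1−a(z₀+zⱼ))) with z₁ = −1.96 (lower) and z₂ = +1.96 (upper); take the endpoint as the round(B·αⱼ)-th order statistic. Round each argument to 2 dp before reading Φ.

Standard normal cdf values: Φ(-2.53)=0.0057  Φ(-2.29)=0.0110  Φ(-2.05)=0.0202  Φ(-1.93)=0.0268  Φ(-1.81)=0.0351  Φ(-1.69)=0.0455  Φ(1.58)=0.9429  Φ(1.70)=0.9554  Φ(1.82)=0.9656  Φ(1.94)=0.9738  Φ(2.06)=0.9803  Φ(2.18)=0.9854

Lower: z₀ + z₁ = -0.253 + (-1.960) = -2.213; 1 − a(z₀+z₁) = 1 − (0.039)(-2.213) = 1.0863; argument = -0.253 + (-2.213)/1.0863 = -2.2902 → -2.29.
α₁ = Φ(-2.29) = 0.0110; rank = round(250 × 0.0110) = 3; θ*₍3₎ = 3.225.
Upper: z₀ + z₂ = 1.707; 1 − a(z₀+z₂) = 0.9334; argument = 1.5757 → 1.58; α₂ = 0.9429; rank = 236; θ*₍236₎ = 5.040.

(3.225, 5.040)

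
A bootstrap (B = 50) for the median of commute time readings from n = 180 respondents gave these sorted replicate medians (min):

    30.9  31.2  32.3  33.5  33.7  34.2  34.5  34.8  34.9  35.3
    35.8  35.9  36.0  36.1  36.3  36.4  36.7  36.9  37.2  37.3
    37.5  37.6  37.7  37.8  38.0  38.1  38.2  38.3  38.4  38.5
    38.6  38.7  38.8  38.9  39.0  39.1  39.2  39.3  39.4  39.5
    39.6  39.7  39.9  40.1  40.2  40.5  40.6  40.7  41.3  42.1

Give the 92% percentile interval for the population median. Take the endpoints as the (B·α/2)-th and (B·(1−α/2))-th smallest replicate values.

α = 0.08; lower rank = 50 × 0.040 = 2; upper rank = 50 × 0.960 = 48.
The 2nd smallest replicate is 31.2; the 48th is 40.7.

(31.2, 40.7)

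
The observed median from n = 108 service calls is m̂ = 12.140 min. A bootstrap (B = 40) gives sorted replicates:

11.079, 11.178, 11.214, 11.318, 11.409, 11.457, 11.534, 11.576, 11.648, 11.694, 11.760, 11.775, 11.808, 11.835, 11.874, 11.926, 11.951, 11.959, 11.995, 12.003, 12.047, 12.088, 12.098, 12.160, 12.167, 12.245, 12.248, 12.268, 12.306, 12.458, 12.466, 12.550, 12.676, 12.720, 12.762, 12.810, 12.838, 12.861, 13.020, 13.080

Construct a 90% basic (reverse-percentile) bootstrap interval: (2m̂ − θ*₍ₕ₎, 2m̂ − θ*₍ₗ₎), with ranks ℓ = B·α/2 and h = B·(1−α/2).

(11.419, 13.102)

Percentile endpoints at ranks 2 and 38: θ*₍2₎ = 11.178, θ*₍38₎ = 12.861.
Basic interval reflects these around m̂:
  lower = 2 × 12.140 − 12.861 = 11.419
  upper = 2 × 12.140 − 11.178 = 13.102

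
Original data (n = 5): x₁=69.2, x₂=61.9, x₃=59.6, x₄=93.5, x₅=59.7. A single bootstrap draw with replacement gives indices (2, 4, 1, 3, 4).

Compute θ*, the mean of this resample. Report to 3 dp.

θ* = 75.540

Resample values: 61.9, 93.5, 69.2, 59.6, 93.5.
Mean = (61.9 + 93.5 + 69.2 + 59.6 + 93.5) / 5 = 377.70 / 5 = 75.540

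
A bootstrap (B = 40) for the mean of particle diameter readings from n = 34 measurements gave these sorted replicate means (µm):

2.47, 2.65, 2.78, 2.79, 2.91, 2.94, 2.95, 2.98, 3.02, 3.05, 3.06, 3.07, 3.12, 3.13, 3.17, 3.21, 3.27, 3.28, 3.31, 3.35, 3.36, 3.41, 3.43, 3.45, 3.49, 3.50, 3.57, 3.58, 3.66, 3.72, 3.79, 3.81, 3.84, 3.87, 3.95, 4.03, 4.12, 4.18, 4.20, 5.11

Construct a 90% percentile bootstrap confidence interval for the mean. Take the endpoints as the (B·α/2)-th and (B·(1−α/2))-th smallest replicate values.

α = 0.10; lower rank = 40 × 0.050 = 2; upper rank = 40 × 0.950 = 38.
The 2nd smallest replicate is 2.65; the 38th is 4.18.

(2.65, 4.18)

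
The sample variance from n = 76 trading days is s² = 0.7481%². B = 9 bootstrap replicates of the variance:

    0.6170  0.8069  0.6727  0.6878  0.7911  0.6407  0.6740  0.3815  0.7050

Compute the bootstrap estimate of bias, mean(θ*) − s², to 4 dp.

mean(θ*) = (0.6170 + 0.8069 + 0.6727 + 0.6878 + 0.7911 + 0.6407 + 0.6740 + 0.3815 + 0.7050) / 9 = 0.66408
bias = 0.66408 − 0.7481

bias = −0.0840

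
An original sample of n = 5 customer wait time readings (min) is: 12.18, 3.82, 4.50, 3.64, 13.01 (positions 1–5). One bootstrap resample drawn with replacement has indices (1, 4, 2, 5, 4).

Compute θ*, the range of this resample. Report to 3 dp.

θ* = 9.370

Resample values: 12.18, 3.64, 3.82, 13.01, 3.64.
Range = 13.01 − 3.64 = 9.370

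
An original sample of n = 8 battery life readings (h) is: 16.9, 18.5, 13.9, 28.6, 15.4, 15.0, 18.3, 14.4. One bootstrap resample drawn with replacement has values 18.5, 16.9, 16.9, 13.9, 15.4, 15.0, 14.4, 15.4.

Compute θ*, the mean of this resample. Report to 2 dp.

θ* = 15.80

Mean = (18.5 + 16.9 + 16.9 + 13.9 + 15.4 + 15.0 + 14.4 + 15.4) / 8 = 126.40 / 8 = 15.80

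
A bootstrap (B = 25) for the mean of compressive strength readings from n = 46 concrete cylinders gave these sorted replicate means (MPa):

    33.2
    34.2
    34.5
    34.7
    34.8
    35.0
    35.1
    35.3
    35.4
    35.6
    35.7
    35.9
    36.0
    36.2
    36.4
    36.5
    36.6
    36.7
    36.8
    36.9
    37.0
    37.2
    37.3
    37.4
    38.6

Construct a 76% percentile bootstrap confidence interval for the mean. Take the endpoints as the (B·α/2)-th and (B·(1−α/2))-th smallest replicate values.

α = 0.24; lower rank = 25 × 0.120 = 3; upper rank = 25 × 0.880 = 22.
The 3rd smallest replicate is 34.5; the 22nd is 37.2.

(34.5, 37.2)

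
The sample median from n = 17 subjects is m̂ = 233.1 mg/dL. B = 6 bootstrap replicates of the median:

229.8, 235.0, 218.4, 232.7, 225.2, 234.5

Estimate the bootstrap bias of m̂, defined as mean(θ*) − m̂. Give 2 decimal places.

bias = −3.83

mean(θ*) = (229.8 + 235.0 + 218.4 + 232.7 + 225.2 + 234.5) / 6 = 229.267
bias = 229.267 − 233.1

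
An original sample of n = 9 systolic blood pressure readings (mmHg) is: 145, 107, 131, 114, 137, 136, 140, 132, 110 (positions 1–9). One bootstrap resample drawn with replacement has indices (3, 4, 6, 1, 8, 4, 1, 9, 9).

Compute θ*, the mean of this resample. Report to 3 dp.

θ* = 126.333

Resample values: 131, 114, 136, 145, 132, 114, 145, 110, 110.
Mean = (131 + 114 + 136 + 145 + 132 + 114 + 145 + 110 + 110) / 9 = 1137.0 / 9 = 126.333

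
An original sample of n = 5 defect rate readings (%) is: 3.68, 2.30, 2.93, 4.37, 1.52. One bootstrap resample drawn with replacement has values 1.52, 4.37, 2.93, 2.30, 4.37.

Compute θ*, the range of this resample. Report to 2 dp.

Range = 4.37 − 1.52 = 2.85

θ* = 2.85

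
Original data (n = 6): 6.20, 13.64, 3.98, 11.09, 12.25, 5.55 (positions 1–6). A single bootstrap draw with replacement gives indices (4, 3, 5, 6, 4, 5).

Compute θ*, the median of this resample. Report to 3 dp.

θ* = 11.090

Resample values: 11.09, 3.98, 12.25, 5.55, 11.09, 12.25.
Sorted: 3.98, 5.55, 11.09, 11.09, 12.25, 12.25
Median = average of the two middle values = 11.090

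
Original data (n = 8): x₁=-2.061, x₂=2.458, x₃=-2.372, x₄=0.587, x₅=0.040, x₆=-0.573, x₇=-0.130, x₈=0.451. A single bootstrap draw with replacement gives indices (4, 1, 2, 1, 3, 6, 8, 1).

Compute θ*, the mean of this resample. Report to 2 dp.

Resample values: 0.587, -2.061, 2.458, -2.061, -2.372, -0.573, 0.451, -2.061.
Mean = (0.587 + (-2.061) + 2.458 + (-2.061) + (-2.372) + (-0.573) + 0.451 + (-2.061)) / 8 = -5.6320 / 8 = -0.70

θ* = -0.70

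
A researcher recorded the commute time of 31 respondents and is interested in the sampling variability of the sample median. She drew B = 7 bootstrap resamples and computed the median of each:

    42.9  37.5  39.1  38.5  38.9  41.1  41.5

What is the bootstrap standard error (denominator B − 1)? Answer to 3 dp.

Bootstrap SE is the standard deviation of the 7 replicate medians.
Mean of replicates: (42.9 + 37.5 + 39.1 + 38.5 + 38.9 + 41.1 + 41.5) / 7 = 279.5000 / 7 = 39.9286
Sum of squared deviations: (+2.9714)² + (−2.4286)² + (−0.8286)² + (−1.4286)² + (−1.0286)² + (+1.1714)² + (+1.5714)² = 22.3543
Variance = 22.3543 / 6 = 3.7257
SE* = √3.7257

SE* = 1.930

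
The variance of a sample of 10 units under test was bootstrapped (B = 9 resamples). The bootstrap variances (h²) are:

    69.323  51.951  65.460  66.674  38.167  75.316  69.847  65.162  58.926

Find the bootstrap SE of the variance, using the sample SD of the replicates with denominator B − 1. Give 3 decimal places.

Bootstrap SE is the standard deviation of the 9 replicate variances.
Mean of replicates: (69.323 + 51.951 + 65.460 + 66.674 + 38.167 + 75.316 + 69.847 + 65.162 + 58.926) / 9 = 560.8260 / 9 = 62.3140
Sum of squared deviations: (+7.0090)² + (−10.3630)² + (+3.1460)² + (+4.3600)² + (−24.1470)² + (+13.0020)² + (+7.5330)² + (+2.8480)² + (−3.3880)² = 1013.8901
Variance = 1013.8901 / 8 = 126.7363
SE* = √126.7363

SE* = 11.258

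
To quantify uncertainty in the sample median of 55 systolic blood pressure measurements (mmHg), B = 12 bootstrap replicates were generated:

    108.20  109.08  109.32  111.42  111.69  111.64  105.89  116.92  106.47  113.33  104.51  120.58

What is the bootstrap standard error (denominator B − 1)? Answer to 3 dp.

Bootstrap SE is the standard deviation of the 12 replicate medians.
Mean of replicates: (108.20 + 109.08 + 109.32 + 111.42 + 111.69 + 111.64 + 105.89 + 116.92 + 106.47 + 113.33 + 104.51 + 120.58) / 12 = 1329.0500 / 12 = 110.7542
Sum of squared deviations: (−2.5542)² + (−1.6742)² + (−1.4342)² + (+0.6658)² + (+0.9358)² + (+0.8858)² + (−4.8642)² + (+6.1658)² + (−4.2842)² + (+2.5758)² + (−6.2442)² + (+9.8258)² = 235.6905
Variance = 235.6905 / 11 = 21.4264
SE* = √21.4264

SE* = 4.629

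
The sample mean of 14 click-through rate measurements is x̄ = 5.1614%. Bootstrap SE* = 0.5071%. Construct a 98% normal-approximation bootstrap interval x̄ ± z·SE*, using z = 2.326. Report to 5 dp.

Margin = 2.326 × 0.5071 = 1.179515
Interval: 5.1614 ± 1.179515

(3.98189, 6.34091)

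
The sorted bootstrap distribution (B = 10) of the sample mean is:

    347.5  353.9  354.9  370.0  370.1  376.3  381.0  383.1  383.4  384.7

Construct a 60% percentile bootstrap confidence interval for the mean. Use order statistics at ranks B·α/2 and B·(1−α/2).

(353.9, 383.1)

α = 0.40; lower rank = 10 × 0.200 = 2; upper rank = 10 × 0.800 = 8.
The 2nd smallest replicate is 353.9; the 8th is 383.1.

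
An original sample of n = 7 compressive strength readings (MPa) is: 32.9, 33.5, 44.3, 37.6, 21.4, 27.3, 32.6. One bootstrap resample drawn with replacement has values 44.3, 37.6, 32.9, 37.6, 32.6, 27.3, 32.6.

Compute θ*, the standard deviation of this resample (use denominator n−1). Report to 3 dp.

Mean = 34.9857; sum of squared deviations = 175.2286
s² = 175.2286 / 6 = 29.2048
s = √29.2048 = 5.404

θ* = 5.404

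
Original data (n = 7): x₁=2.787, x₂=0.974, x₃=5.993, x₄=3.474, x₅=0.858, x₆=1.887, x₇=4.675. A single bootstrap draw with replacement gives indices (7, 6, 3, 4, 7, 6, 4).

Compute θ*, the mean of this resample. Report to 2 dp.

Resample values: 4.675, 1.887, 5.993, 3.474, 4.675, 1.887, 3.474.
Mean = (4.675 + 1.887 + 5.993 + 3.474 + 4.675 + 1.887 + 3.474) / 7 = 26.0650 / 7 = 3.72

θ* = 3.72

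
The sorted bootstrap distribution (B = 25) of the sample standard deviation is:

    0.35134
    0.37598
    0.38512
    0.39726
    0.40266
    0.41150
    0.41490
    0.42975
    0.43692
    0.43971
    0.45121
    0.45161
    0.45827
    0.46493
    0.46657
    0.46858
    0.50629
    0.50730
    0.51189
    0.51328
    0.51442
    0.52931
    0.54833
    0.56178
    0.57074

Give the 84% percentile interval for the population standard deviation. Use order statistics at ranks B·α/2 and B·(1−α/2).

α = 0.16; lower rank = 25 × 0.080 = 2; upper rank = 25 × 0.920 = 23.
The 2nd smallest replicate is 0.37598; the 23rd is 0.54833.

(0.37598, 0.54833)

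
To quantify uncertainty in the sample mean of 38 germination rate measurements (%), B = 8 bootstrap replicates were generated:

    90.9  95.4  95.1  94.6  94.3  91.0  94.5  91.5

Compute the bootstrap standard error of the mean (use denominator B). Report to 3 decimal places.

Bootstrap SE is the standard deviation of the 8 replicate means.
Mean of replicates: (90.9 + 95.4 + 95.1 + 94.6 + 94.3 + 91.0 + 94.5 + 91.5) / 8 = 747.3000 / 8 = 93.4125
Sum of squared deviations: (−2.5125)² + (+1.9875)² + (+1.6875)² + (+1.1875)² + (+0.8875)² + (−2.4125)² + (+1.0875)² + (−1.9125)² = 25.9687
Variance = 25.9687 / 8 = 3.2461
SE* = √3.2461

SE* = 1.802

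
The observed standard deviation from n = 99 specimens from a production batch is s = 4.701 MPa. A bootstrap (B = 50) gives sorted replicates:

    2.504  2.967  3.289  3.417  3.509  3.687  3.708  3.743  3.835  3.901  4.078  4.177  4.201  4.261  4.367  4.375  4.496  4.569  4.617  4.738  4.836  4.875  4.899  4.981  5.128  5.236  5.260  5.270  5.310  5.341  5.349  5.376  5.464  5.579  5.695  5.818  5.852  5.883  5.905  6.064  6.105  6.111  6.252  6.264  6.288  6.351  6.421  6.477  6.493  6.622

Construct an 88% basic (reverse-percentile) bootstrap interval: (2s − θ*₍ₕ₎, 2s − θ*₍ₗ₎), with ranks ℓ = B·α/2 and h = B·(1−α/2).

Percentile endpoints at ranks 3 and 47: θ*₍3₎ = 3.289, θ*₍47₎ = 6.421.
Basic interval reflects these around s:
  lower = 2 × 4.701 − 6.421 = 2.981
  upper = 2 × 4.701 − 3.289 = 6.113

(2.981, 6.113)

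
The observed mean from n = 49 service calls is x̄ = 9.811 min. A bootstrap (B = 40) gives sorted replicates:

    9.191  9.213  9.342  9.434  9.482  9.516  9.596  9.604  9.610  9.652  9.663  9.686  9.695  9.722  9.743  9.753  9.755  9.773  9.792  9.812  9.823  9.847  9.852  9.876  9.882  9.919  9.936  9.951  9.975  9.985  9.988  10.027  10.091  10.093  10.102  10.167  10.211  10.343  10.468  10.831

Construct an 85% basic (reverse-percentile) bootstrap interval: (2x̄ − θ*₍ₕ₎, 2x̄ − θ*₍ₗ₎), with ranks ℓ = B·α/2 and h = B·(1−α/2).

Percentile endpoints at ranks 3 and 37: θ*₍3₎ = 9.342, θ*₍37₎ = 10.211.
Basic interval reflects these around x̄:
  lower = 2 × 9.811 − 10.211 = 9.411
  upper = 2 × 9.811 − 9.342 = 10.280

(9.411, 10.280)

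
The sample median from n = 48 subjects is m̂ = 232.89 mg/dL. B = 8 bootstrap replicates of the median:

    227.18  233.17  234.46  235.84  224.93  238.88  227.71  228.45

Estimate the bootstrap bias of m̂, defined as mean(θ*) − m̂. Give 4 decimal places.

mean(θ*) = (227.18 + 233.17 + 234.46 + 235.84 + 224.93 + 238.88 + 227.71 + 228.45) / 8 = 231.32750
bias = 231.32750 − 232.89

bias = −1.5625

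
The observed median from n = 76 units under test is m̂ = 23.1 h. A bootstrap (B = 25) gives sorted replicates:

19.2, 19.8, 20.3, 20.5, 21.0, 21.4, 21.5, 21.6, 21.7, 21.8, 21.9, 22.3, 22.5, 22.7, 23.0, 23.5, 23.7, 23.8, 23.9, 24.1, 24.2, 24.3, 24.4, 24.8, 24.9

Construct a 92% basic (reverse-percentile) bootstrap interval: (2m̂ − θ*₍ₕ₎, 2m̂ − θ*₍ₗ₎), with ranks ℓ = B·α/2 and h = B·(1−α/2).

Percentile endpoints at ranks 1 and 24: θ*₍1₎ = 19.2, θ*₍24₎ = 24.8.
Basic interval reflects these around m̂:
  lower = 2 × 23.1 − 24.8 = 21.4
  upper = 2 × 23.1 − 19.2 = 27.0

(21.4, 27.0)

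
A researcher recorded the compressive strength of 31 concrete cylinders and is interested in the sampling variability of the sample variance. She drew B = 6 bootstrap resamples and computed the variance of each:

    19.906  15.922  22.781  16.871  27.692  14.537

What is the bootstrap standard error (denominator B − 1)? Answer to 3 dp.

Bootstrap SE is the standard deviation of the 6 replicate variances.
Mean of replicates: (19.906 + 15.922 + 22.781 + 16.871 + 27.692 + 14.537) / 6 = 117.7090 / 6 = 19.6182
Sum of squared deviations: (+0.2878)² + (−3.6962)² + (+3.1628)² + (−2.7472)² + (+8.0738)² + (−5.0812)² = 122.3000
Variance = 122.3000 / 5 = 24.4600
SE* = √24.4600

SE* = 4.946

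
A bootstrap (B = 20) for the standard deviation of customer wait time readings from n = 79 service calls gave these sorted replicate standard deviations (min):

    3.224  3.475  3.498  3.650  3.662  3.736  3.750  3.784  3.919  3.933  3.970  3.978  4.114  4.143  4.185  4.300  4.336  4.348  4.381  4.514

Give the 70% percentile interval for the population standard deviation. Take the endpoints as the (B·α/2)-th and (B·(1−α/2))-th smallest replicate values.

α = 0.30; lower rank = 20 × 0.150 = 3; upper rank = 20 × 0.850 = 17.
The 3rd smallest replicate is 3.498; the 17th is 4.336.

(3.498, 4.336)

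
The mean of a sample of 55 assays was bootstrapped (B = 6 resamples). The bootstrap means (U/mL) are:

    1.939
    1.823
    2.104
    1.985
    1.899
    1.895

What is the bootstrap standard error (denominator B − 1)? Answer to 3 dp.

Bootstrap SE is the standard deviation of the 6 replicate means.
Mean of replicates: (1.939 + 1.823 + 2.104 + 1.985 + 1.899 + 1.895) / 6 = 11.6450 / 6 = 1.9408
Sum of squared deviations: (−0.0018)² + (−0.1178)² + (+0.1632)² + (+0.0442)² + (−0.0418)² + (−0.0458)² = 0.0463
Variance = 0.0463 / 5 = 0.0093
SE* = √0.0093

SE* = 0.096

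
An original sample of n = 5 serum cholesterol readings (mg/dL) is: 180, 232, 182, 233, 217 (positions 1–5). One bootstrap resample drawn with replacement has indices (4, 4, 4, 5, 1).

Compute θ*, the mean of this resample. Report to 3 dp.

Resample values: 233, 233, 233, 217, 180.
Mean = (233 + 233 + 233 + 217 + 180) / 5 = 1096.0 / 5 = 219.200

θ* = 219.200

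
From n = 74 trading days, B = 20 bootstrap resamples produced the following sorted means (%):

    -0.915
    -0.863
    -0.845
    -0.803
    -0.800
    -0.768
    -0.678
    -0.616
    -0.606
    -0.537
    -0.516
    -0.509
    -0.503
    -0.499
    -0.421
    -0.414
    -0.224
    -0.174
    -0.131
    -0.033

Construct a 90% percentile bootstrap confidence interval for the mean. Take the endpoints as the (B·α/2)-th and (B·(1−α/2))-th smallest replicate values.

(-0.915, -0.131)

α = 0.10; lower rank = 20 × 0.050 = 1; upper rank = 20 × 0.950 = 19.
The 1st smallest replicate is -0.915; the 19th is -0.131.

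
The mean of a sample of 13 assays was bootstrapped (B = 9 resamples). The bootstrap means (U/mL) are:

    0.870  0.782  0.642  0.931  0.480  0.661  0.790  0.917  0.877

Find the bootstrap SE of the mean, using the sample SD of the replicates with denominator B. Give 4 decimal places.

Bootstrap SE is the standard deviation of the 9 replicate means.
Mean of replicates: (0.870 + 0.782 + 0.642 + 0.931 + 0.480 + 0.661 + 0.790 + 0.917 + 0.877) / 9 = 6.95000 / 9 = 0.77222
Sum of squared deviations: (+0.09778)² + (+0.00978)² + (−0.13022)² + (+0.15878)² + (−0.29222)² + (−0.11122)² + (+0.01778)² + (+0.14478)² + (+0.10478)² = 0.18184
Variance = 0.18184 / 9 = 0.02020
SE* = √0.02020

SE* = 0.1421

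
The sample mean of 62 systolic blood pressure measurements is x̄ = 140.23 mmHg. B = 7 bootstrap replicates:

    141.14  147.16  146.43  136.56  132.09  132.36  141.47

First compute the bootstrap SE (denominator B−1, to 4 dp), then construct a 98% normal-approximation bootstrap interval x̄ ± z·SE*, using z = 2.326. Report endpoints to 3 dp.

(125.900, 154.560)

Mean of replicates = 139.6014; sum of squared deviations = 227.7303; SE* = √(227.7303/6) = 6.1608
Margin = 2.326 × 6.1608 = 14.3300
Interval: 140.23 ± 14.3300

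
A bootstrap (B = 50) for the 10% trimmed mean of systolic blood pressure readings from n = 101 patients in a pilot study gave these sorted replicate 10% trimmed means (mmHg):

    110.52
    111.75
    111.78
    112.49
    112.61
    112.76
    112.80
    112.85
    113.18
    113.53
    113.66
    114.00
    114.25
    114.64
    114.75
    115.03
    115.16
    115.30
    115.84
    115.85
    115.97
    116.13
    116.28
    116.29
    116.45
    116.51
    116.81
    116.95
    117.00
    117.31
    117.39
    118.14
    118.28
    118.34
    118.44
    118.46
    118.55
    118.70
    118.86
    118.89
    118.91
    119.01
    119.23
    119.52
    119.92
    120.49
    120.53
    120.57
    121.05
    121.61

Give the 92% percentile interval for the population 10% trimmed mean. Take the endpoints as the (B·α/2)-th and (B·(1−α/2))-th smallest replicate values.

α = 0.08; lower rank = 50 × 0.040 = 2; upper rank = 50 × 0.960 = 48.
The 2nd smallest replicate is 111.75; the 48th is 120.57.

(111.75, 120.57)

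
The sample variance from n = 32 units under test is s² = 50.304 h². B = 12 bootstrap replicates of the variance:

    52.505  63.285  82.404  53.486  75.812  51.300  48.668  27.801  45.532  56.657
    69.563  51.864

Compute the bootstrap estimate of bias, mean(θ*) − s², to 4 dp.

mean(θ*) = (52.505 + 63.285 + 82.404 + 53.486 + 75.812 + 51.300 + 48.668 + 27.801 + 45.532 + 56.657 + 69.563 + 51.864) / 12 = 56.57308
bias = 56.57308 − 50.304

bias = +6.2691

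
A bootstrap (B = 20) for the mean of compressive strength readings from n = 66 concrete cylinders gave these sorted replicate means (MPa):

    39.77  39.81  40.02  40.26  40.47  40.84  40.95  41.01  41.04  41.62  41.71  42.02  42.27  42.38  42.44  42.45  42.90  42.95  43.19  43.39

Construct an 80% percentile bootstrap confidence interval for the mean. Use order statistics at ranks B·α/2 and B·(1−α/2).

α = 0.20; lower rank = 20 × 0.100 = 2; upper rank = 20 × 0.900 = 18.
The 2nd smallest replicate is 39.81; the 18th is 42.95.

(39.81, 42.95)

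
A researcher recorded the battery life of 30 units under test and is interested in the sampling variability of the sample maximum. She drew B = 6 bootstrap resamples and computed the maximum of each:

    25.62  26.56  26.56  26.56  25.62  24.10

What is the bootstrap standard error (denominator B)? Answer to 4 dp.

Bootstrap SE is the standard deviation of the 6 replicate maximums.
Mean of replicates: (25.62 + 26.56 + 26.56 + 26.56 + 25.62 + 24.10) / 6 = 155.02000 / 6 = 25.83667
Sum of squared deviations: (−0.21667)² + (+0.72333)² + (+0.72333)² + (+0.72333)² + (−0.21667)² + (−1.73667)² = 4.67953
Variance = 4.67953 / 6 = 0.77992
SE* = √0.77992

SE* = 0.8831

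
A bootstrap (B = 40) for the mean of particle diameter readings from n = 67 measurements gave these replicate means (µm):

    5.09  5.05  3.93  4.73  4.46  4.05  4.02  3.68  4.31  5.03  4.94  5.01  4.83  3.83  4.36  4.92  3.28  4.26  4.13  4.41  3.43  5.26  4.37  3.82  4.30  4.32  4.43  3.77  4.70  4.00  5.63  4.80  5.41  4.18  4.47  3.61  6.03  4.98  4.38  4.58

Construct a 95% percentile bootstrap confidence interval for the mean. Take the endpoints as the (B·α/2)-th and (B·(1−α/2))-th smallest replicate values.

(3.28, 5.63)

Sorted replicates: 3.28, 3.43, 3.61, 3.68, 3.77, 3.82, 3.83, 3.93, 4.00, 4.02, 4.05, 4.13, 4.18, 4.26, 4.30, 4.31, 4.32, 4.36, 4.37, 4.38, 4.41, 4.43, 4.46, 4.47, 4.58, 4.70, 4.73, 4.80, 4.83, 4.92, 4.94, 4.98, 5.01, 5.03, 5.05, 5.09, 5.26, 5.41, 5.63, 6.03
α = 0.05; lower rank = 40 × 0.025 = 1; upper rank = 40 × 0.975 = 39.
The 1st smallest replicate is 3.28; the 39th is 5.63.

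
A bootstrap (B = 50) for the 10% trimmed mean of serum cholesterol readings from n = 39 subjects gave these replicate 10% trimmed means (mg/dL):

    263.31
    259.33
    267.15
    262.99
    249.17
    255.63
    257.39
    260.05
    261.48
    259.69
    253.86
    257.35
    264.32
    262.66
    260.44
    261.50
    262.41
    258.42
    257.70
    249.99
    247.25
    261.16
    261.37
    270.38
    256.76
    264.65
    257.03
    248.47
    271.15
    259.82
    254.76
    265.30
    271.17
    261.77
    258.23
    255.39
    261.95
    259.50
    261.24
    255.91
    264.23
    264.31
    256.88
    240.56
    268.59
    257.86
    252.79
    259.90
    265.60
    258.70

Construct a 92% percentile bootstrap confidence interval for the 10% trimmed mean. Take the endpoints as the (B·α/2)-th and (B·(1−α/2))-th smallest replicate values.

Sorted replicates: 240.56, 247.25, 248.47, 249.17, 249.99, 252.79, 253.86, 254.76, 255.39, 255.63, 255.91, 256.76, 256.88, 257.03, 257.35, 257.39, 257.70, 257.86, 258.23, 258.42, 258.70, 259.33, 259.50, 259.69, 259.82, 259.90, 260.05, 260.44, 261.16, 261.24, 261.37, 261.48, 261.50, 261.77, 261.95, 262.41, 262.66, 262.99, 263.31, 264.23, 264.31, 264.32, 264.65, 265.30, 265.60, 267.15, 268.59, 270.38, 271.15, 271.17
α = 0.08; lower rank = 50 × 0.040 = 2; upper rank = 50 × 0.960 = 48.
The 2nd smallest replicate is 247.25; the 48th is 270.38.

(247.25, 270.38)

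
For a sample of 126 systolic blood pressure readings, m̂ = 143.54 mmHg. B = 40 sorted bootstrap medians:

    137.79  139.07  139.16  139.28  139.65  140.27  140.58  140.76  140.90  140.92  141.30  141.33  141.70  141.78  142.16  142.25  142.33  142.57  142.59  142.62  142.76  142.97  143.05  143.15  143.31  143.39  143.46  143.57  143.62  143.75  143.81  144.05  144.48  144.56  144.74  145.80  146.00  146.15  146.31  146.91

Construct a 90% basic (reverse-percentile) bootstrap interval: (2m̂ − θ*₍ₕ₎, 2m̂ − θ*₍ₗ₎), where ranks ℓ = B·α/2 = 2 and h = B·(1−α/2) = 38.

Percentile endpoints at ranks 2 and 38: θ*₍2₎ = 139.07, θ*₍38₎ = 146.15.
Basic interval reflects these around m̂:
  lower = 2 × 143.54 − 146.15 = 140.93
  upper = 2 × 143.54 − 139.07 = 148.01

(140.93, 148.01)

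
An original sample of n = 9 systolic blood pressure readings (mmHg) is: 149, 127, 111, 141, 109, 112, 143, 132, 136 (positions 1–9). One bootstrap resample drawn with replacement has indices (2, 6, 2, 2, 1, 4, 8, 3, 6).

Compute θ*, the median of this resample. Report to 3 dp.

θ* = 127.000

Resample values: 127, 112, 127, 127, 149, 141, 132, 111, 112.
Sorted: 111, 112, 112, 127, 127, 127, 132, 141, 149
Median = middle value = 127.000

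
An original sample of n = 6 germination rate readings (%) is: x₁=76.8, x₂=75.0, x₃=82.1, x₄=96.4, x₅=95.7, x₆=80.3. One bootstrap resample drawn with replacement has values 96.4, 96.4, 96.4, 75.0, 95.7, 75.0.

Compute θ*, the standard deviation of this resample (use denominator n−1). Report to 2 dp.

Mean = 89.1500; sum of squared deviations = 601.0350
s² = 601.0350 / 5 = 120.2070
s = √120.2070 = 10.96

θ* = 10.96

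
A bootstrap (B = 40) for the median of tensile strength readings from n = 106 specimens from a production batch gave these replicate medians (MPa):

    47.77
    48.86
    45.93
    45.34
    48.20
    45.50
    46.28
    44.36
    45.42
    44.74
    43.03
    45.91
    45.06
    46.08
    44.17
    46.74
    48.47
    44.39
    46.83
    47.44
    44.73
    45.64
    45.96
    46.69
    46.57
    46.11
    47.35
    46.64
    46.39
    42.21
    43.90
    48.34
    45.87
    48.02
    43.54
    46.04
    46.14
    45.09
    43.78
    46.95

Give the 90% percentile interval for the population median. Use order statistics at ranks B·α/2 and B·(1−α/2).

Sorted replicates: 42.21, 43.03, 43.54, 43.78, 43.90, 44.17, 44.36, 44.39, 44.73, 44.74, 45.06, 45.09, 45.34, 45.42, 45.50, 45.64, 45.87, 45.91, 45.93, 45.96, 46.04, 46.08, 46.11, 46.14, 46.28, 46.39, 46.57, 46.64, 46.69, 46.74, 46.83, 46.95, 47.35, 47.44, 47.77, 48.02, 48.20, 48.34, 48.47, 48.86
α = 0.10; lower rank = 40 × 0.050 = 2; upper rank = 40 × 0.950 = 38.
The 2nd smallest replicate is 43.03; the 38th is 48.34.

(43.03, 48.34)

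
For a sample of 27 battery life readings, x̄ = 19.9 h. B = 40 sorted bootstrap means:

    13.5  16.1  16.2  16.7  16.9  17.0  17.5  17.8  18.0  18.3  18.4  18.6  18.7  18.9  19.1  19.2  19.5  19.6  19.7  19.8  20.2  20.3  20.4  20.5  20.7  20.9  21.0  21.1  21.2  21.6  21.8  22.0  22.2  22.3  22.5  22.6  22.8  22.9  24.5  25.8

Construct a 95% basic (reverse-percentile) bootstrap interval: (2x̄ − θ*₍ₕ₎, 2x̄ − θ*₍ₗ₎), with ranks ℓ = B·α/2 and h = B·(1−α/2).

(15.3, 26.3)

Percentile endpoints at ranks 1 and 39: θ*₍1₎ = 13.5, θ*₍39₎ = 24.5.
Basic interval reflects these around x̄:
  lower = 2 × 19.9 − 24.5 = 15.3
  upper = 2 × 19.9 − 13.5 = 26.3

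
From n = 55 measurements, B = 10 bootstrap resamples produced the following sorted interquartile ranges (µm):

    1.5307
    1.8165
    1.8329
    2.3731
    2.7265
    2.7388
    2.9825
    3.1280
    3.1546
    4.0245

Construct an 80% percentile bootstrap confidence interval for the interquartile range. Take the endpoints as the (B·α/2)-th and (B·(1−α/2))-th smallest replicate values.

α = 0.20; lower rank = 10 × 0.100 = 1; upper rank = 10 × 0.900 = 9.
The 1st smallest replicate is 1.5307; the 9th is 3.1546.

(1.5307, 3.1546)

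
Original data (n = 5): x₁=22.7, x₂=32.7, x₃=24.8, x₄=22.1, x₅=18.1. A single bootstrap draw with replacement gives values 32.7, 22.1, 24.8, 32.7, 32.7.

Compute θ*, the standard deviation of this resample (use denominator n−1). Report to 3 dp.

θ* = 5.156

Mean = 29.0000; sum of squared deviations = 106.3200
s² = 106.3200 / 4 = 26.5800
s = √26.5800 = 5.156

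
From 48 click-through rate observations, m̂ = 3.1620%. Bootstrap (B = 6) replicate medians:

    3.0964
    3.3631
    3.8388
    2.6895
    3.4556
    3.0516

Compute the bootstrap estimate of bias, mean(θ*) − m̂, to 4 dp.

bias = +0.0872

mean(θ*) = (3.0964 + 3.3631 + 3.8388 + 2.6895 + 3.4556 + 3.0516) / 6 = 3.24917
bias = 3.24917 − 3.1620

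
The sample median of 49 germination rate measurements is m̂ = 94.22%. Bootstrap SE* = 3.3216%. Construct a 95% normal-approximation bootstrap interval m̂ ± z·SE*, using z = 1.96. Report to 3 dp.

Margin = 1.96 × 3.3216 = 6.5103
Interval: 94.22 ± 6.5103

(87.710, 100.730)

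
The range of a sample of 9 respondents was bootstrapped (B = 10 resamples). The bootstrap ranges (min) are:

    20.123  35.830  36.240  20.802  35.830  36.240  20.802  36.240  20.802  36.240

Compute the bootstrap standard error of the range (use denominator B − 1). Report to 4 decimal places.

SE* = 7.9932

Bootstrap SE is the standard deviation of the 10 replicate ranges.
Mean of replicates: (20.123 + 35.830 + 36.240 + 20.802 + 35.830 + 36.240 + 20.802 + 36.240 + 20.802 + 36.240) / 10 = 299.14900 / 10 = 29.91490
Sum of squared deviations: (−9.79190)² + (+5.91510)² + (+6.32510)² + (−9.11290)² + (+5.91510)² + (+6.32510)² + (−9.11290)² + (+6.32510)² + (−9.11290)² + (+6.32510)² = 575.02052
Variance = 575.02052 / 9 = 63.89117
SE* = √63.89117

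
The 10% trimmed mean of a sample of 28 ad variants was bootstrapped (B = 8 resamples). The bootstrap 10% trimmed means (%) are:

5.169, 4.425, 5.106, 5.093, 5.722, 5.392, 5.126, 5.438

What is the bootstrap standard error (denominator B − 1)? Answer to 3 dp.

SE* = 0.376

Bootstrap SE is the standard deviation of the 8 replicate 10% trimmed means.
Mean of replicates: (5.169 + 4.425 + 5.106 + 5.093 + 5.722 + 5.392 + 5.126 + 5.438) / 8 = 41.4710 / 8 = 5.1839
Sum of squared deviations: (−0.0149)² + (−0.7589)² + (−0.0779)² + (−0.0909)² + (+0.5381)² + (+0.2081)² + (−0.0579)² + (+0.2541)² = 0.9913
Variance = 0.9913 / 7 = 0.1416
SE* = √0.1416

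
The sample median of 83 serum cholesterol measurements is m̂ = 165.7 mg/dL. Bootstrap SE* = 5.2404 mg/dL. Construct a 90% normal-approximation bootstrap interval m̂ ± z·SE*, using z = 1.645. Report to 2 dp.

Margin = 1.645 × 5.2404 = 8.620
Interval: 165.7 ± 8.620

(157.08, 174.32)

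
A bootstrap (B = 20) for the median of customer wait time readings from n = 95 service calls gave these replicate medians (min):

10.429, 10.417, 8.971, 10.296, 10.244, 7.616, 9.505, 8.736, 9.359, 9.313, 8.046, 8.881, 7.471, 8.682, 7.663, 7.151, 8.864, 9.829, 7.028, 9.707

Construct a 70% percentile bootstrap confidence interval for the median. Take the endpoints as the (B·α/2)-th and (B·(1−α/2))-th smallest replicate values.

Sorted replicates: 7.028, 7.151, 7.471, 7.616, 7.663, 8.046, 8.682, 8.736, 8.864, 8.881, 8.971, 9.313, 9.359, 9.505, 9.707, 9.829, 10.244, 10.296, 10.417, 10.429
α = 0.30; lower rank = 20 × 0.150 = 3; upper rank = 20 × 0.850 = 17.
The 3rd smallest replicate is 7.471; the 17th is 10.244.

(7.471, 10.244)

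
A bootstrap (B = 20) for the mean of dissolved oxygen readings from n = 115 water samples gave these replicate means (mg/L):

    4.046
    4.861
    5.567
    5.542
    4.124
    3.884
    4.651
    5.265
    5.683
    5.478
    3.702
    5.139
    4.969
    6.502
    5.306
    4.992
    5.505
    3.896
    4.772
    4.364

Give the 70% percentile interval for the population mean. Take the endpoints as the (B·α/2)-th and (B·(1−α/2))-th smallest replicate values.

(3.896, 5.542)

Sorted replicates: 3.702, 3.884, 3.896, 4.046, 4.124, 4.364, 4.651, 4.772, 4.861, 4.969, 4.992, 5.139, 5.265, 5.306, 5.478, 5.505, 5.542, 5.567, 5.683, 6.502
α = 0.30; lower rank = 20 × 0.150 = 3; upper rank = 20 × 0.850 = 17.
The 3rd smallest replicate is 3.896; the 17th is 5.542.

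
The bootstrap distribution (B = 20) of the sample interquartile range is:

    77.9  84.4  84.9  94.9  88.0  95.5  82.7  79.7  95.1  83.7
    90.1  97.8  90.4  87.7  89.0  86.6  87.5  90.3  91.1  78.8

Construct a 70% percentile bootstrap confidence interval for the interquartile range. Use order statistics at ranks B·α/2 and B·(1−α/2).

Sorted replicates: 77.9, 78.8, 79.7, 82.7, 83.7, 84.4, 84.9, 86.6, 87.5, 87.7, 88.0, 89.0, 90.1, 90.3, 90.4, 91.1, 94.9, 95.1, 95.5, 97.8
α = 0.30; lower rank = 20 × 0.150 = 3; upper rank = 20 × 0.850 = 17.
The 3rd smallest replicate is 79.7; the 17th is 94.9.

(79.7, 94.9)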